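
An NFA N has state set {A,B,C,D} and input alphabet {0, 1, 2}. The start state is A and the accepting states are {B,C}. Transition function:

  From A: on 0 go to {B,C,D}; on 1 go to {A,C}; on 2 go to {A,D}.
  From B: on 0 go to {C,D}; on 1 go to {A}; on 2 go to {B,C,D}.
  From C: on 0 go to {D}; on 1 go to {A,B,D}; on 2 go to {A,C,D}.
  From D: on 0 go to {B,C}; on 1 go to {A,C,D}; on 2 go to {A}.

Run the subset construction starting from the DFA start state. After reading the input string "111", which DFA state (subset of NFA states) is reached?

{A,B,C,D}

Start: {A}.
δ(A,1) = {A,C}.
Union: {A,C}.
After 1: {A,C}.
δ(A,1) = {A,C}; δ(C,1) = {A,B,D}.
Union: {A,B,C,D}.
After 1: {A,B,C,D}.
δ(A,1) = {A,C}; δ(B,1) = {A}; δ(C,1) = {A,B,D}; δ(D,1) = {A,C,D}.
Union: {A,B,C,D}.
After 1: {A,B,C,D}.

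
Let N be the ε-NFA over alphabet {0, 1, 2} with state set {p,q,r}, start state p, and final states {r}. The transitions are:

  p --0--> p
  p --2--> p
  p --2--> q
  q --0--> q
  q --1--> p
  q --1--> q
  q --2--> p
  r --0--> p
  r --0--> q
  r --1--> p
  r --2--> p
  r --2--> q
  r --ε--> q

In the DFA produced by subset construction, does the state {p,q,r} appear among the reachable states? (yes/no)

no

Start state of the DFA: {p} (ε-closure of the NFA start).
{p} --0--> {p}  [seen]
{p} --1--> ∅  [new]
{p} --2--> {p,q}  [new]
∅ --0--> ∅  [seen]
∅ --1--> ∅  [seen]
∅ --2--> ∅  [seen]
{p,q} --0--> {p,q}  [seen]
{p,q} --1--> {p,q}  [seen]
{p,q} --2--> {p,q}  [seen]
Reachable DFA states: {p}, ∅, {p,q}.
{p,q,r} is not among them.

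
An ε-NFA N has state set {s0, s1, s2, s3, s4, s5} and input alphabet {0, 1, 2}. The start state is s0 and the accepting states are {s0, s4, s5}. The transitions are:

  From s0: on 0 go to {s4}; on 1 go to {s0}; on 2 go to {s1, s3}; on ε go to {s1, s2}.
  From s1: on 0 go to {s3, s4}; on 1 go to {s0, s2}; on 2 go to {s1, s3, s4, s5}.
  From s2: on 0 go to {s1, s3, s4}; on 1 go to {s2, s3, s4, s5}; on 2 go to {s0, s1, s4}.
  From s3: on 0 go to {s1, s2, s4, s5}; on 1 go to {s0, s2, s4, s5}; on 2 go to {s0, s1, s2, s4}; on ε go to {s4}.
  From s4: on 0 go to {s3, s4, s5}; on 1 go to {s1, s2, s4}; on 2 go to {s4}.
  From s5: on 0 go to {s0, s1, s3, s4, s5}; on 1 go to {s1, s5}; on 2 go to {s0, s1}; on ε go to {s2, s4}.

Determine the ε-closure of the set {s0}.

{s0, s1, s2}

Begin with {s0}.
s0 →ε {s1, s2}; add s1, s2.
ε-closure = {s0, s1, s2}.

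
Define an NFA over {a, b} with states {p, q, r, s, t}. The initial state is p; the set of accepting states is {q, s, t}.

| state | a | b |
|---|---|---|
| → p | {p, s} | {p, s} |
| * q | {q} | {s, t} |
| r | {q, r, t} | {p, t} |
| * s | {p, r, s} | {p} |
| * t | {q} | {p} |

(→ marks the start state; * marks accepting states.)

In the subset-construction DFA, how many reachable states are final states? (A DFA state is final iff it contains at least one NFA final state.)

5

Start state of the DFA: {p}.
{p} --a--> {p, s}  [new]
{p} --b--> {p, s}  [seen]
{p, s} --a--> {p, r, s}  [new]
{p, s} --b--> {p, s}  [seen]
{p, r, s} --a--> {p, q, r, s, t}  [new]
{p, r, s} --b--> {p, s, t}  [new]
{p, q, r, s, t} --a--> {p, q, r, s, t}  [seen]
{p, q, r, s, t} --b--> {p, s, t}  [seen]
{p, s, t} --a--> {p, q, r, s}  [new]
{p, s, t} --b--> {p, s}  [seen]
{p, q, r, s} --a--> {p, q, r, s, t}  [seen]
{p, q, r, s} --b--> {p, s, t}  [seen]
Reachable DFA states: {p}, {p, s}, {p, r, s}, {p, q, r, s, t}, {p, s, t}, {p, q, r, s}.
Accepting DFA states (contain an NFA accepting state): {p, s}, {p, r, s}, {p, q, r, s, t}, {p, s, t}, {p, q, r, s}.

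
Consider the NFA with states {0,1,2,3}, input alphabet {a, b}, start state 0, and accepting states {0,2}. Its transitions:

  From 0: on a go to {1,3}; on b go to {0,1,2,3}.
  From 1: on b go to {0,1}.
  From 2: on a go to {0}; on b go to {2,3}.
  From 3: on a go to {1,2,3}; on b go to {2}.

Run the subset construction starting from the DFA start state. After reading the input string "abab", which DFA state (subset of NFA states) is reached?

Start: {0}.
δ(0,a) = {1,3}.
Union: {1,3}.
After a: {1,3}.
δ(1,b) = {0,1}; δ(3,b) = {2}.
Union: {0,1,2}.
After b: {0,1,2}.
δ(0,a) = {1,3}; δ(1,a) = ∅; δ(2,a) = {0}.
Union: {0,1,3}.
After a: {0,1,3}.
δ(0,b) = {0,1,2,3}; δ(1,b) = {0,1}; δ(3,b) = {2}.
Union: {0,1,2,3}.
After b: {0,1,2,3}.

{0,1,2,3}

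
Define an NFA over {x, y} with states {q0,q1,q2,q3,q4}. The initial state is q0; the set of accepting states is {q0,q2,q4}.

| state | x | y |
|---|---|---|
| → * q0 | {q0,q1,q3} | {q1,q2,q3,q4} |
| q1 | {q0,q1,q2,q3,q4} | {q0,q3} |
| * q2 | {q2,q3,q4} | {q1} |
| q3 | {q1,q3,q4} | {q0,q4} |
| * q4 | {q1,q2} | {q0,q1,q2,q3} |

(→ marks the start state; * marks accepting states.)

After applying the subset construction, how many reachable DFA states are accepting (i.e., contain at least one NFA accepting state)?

Start state of the DFA: {q0}.
{q0} --x--> {q0,q1,q3}  [new]
{q0} --y--> {q1,q2,q3,q4}  [new]
{q0,q1,q3} --x--> {q0,q1,q2,q3,q4}  [new]
{q0,q1,q3} --y--> {q0,q1,q2,q3,q4}  [seen]
{q1,q2,q3,q4} --x--> {q0,q1,q2,q3,q4}  [seen]
{q1,q2,q3,q4} --y--> {q0,q1,q2,q3,q4}  [seen]
{q0,q1,q2,q3,q4} --x--> {q0,q1,q2,q3,q4}  [seen]
{q0,q1,q2,q3,q4} --y--> {q0,q1,q2,q3,q4}  [seen]
Reachable DFA states: {q0}, {q0,q1,q3}, {q1,q2,q3,q4}, {q0,q1,q2,q3,q4}.
Accepting DFA states (contain an NFA accepting state): {q0}, {q0,q1,q3}, {q1,q2,q3,q4}, {q0,q1,q2,q3,q4}.

4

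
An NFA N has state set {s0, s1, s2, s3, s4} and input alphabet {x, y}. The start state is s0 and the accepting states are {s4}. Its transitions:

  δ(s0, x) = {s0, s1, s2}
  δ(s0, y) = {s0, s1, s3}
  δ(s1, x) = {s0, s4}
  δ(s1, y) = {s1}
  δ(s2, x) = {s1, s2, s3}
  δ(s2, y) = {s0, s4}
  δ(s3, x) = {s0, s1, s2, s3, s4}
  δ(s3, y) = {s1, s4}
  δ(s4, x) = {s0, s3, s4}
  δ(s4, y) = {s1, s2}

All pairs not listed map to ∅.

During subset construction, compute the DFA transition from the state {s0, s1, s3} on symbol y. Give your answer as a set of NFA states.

δ(s0,y) = {s0, s1, s3}; δ(s1,y) = {s1}; δ(s3,y) = {s1, s4}.
Union: {s0, s1, s3, s4}.

{s0, s1, s3, s4}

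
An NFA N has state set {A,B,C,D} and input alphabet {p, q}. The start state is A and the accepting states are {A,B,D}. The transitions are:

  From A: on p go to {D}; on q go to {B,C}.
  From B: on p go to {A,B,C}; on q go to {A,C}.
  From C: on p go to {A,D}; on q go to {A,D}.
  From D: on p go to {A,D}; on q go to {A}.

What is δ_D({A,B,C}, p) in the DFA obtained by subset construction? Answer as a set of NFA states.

{A,B,C,D}

δ(A,p) = {D}; δ(B,p) = {A,B,C}; δ(C,p) = {A,D}.
Union: {A,B,C,D}.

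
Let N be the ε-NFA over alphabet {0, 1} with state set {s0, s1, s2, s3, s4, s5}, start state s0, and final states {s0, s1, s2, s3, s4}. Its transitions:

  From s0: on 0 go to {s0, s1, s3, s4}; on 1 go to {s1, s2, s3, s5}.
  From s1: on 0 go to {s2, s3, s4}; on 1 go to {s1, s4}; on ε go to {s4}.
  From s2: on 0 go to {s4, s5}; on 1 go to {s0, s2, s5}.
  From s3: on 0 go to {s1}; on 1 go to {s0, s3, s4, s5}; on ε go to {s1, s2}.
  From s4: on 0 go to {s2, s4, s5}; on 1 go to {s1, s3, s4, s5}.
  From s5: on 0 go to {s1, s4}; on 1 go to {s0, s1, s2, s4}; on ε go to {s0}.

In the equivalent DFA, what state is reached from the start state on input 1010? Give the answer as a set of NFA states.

Start: {s0}.
δ(s0,1) = {s1, s2, s3, s5}.
Union: {s1, s2, s3, s5}.
ε-closure gives {s0, s1, s2, s3, s4, s5}.
After 1: {s0, s1, s2, s3, s4, s5}.
δ(s0,0) = {s0, s1, s3, s4}; δ(s1,0) = {s2, s3, s4}; δ(s2,0) = {s4, s5}; δ(s3,0) = {s1}; δ(s4,0) = {s2, s4, s5}; δ(s5,0) = {s1, s4}.
Union: {s0, s1, s2, s3, s4, s5}.
After 0: {s0, s1, s2, s3, s4, s5}.
δ(s0,1) = {s1, s2, s3, s5}; δ(s1,1) = {s1, s4}; δ(s2,1) = {s0, s2, s5}; δ(s3,1) = {s0, s3, s4, s5}; δ(s4,1) = {s1, s3, s4, s5}; δ(s5,1) = {s0, s1, s2, s4}.
Union: {s0, s1, s2, s3, s4, s5}.
After 1: {s0, s1, s2, s3, s4, s5}.
δ(s0,0) = {s0, s1, s3, s4}; δ(s1,0) = {s2, s3, s4}; δ(s2,0) = {s4, s5}; δ(s3,0) = {s1}; δ(s4,0) = {s2, s4, s5}; δ(s5,0) = {s1, s4}.
Union: {s0, s1, s2, s3, s4, s5}.
After 0: {s0, s1, s2, s3, s4, s5}.

{s0, s1, s2, s3, s4, s5}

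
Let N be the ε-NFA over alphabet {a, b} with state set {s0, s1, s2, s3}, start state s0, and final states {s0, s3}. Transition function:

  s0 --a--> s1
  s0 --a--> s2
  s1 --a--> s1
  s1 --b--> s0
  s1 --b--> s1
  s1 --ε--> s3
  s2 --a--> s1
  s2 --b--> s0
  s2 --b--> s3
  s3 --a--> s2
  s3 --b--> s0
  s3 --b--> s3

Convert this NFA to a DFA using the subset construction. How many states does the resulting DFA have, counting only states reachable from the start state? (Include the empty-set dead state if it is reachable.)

Start state of the DFA: {s0} (ε-closure of the NFA start).
{s0} --a--> {s1, s2, s3}  [new]
{s0} --b--> ∅  [new]
{s1, s2, s3} --a--> {s1, s2, s3}  [seen]
{s1, s2, s3} --b--> {s0, s1, s3}  [new]
∅ --a--> ∅  [seen]
∅ --b--> ∅  [seen]
{s0, s1, s3} --a--> {s1, s2, s3}  [seen]
{s0, s1, s3} --b--> {s0, s1, s3}  [seen]
Reachable DFA states: {s0}, {s1, s2, s3}, ∅, {s0, s1, s3}.

4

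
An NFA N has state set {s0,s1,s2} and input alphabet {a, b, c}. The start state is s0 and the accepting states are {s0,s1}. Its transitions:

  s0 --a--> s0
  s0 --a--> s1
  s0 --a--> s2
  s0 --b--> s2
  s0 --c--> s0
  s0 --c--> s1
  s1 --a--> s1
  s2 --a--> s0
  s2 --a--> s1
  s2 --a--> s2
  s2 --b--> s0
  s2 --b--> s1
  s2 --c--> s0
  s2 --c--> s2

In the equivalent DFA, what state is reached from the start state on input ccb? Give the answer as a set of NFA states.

{s2}

Start: {s0}.
δ(s0,c) = {s0,s1}.
Union: {s0,s1}.
After c: {s0,s1}.
δ(s0,c) = {s0,s1}; δ(s1,c) = ∅.
Union: {s0,s1}.
After c: {s0,s1}.
δ(s0,b) = {s2}; δ(s1,b) = ∅.
Union: {s2}.
After b: {s2}.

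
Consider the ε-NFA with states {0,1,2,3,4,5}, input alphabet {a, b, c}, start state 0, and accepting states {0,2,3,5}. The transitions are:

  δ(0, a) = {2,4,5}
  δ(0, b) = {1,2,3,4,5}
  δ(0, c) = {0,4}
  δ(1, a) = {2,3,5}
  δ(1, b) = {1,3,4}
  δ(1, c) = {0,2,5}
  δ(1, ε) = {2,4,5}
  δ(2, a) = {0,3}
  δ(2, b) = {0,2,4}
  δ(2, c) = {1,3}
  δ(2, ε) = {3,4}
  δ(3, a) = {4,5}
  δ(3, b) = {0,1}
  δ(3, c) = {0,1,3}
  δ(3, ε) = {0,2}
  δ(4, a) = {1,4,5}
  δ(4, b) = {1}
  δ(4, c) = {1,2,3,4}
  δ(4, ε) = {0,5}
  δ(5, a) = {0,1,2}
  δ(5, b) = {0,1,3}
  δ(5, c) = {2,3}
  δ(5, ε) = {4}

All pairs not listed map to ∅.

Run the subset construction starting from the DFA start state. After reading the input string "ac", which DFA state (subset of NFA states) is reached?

{0,1,2,3,4,5}

Start: {0}.
δ(0,a) = {2,4,5}.
Union: {2,4,5}.
ε-closure gives {0,2,3,4,5}.
After a: {0,2,3,4,5}.
δ(0,c) = {0,4}; δ(2,c) = {1,3}; δ(3,c) = {0,1,3}; δ(4,c) = {1,2,3,4}; δ(5,c) = {2,3}.
Union: {0,1,2,3,4}.
ε-closure gives {0,1,2,3,4,5}.
After c: {0,1,2,3,4,5}.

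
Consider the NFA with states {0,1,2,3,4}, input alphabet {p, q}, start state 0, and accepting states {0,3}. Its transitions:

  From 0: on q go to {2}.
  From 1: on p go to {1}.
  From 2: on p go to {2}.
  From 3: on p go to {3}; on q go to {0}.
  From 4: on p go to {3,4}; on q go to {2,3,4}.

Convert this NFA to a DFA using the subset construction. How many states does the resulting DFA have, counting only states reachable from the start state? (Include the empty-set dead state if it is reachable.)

Start state of the DFA: {0}.
{0} --p--> ∅  [new]
{0} --q--> {2}  [new]
∅ --p--> ∅  [seen]
∅ --q--> ∅  [seen]
{2} --p--> {2}  [seen]
{2} --q--> ∅  [seen]
Reachable DFA states: {0}, ∅, {2}.

3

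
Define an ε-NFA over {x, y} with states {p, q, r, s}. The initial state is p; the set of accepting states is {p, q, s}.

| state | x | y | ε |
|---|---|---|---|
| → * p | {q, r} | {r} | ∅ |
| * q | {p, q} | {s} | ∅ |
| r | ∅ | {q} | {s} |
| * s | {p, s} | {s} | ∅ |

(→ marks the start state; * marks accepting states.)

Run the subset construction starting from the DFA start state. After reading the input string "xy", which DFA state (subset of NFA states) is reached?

Start: {p}.
δ(p,x) = {q, r}.
Union: {q, r}.
ε-closure gives {q, r, s}.
After x: {q, r, s}.
δ(q,y) = {s}; δ(r,y) = {q}; δ(s,y) = {s}.
Union: {q, s}.
After y: {q, s}.

{q, s}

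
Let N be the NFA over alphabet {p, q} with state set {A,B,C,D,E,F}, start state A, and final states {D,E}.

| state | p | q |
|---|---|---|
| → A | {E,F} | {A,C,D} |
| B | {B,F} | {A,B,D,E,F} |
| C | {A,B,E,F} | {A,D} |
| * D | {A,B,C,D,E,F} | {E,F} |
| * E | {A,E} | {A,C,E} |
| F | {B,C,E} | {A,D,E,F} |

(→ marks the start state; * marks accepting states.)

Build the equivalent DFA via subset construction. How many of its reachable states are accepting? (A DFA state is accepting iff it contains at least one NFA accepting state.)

Start state of the DFA: {A}.
{A} --p--> {E,F}  [new]
{A} --q--> {A,C,D}  [new]
{E,F} --p--> {A,B,C,E}  [new]
{E,F} --q--> {A,C,D,E,F}  [new]
{A,C,D} --p--> {A,B,C,D,E,F}  [new]
{A,C,D} --q--> {A,C,D,E,F}  [seen]
{A,B,C,E} --p--> {A,B,E,F}  [new]
{A,B,C,E} --q--> {A,B,C,D,E,F}  [seen]
{A,C,D,E,F} --p--> {A,B,C,D,E,F}  [seen]
{A,C,D,E,F} --q--> {A,C,D,E,F}  [seen]
{A,B,C,D,E,F} --p--> {A,B,C,D,E,F}  [seen]
{A,B,C,D,E,F} --q--> {A,B,C,D,E,F}  [seen]
{A,B,E,F} --p--> {A,B,C,E,F}  [new]
{A,B,E,F} --q--> {A,B,C,D,E,F}  [seen]
{A,B,C,E,F} --p--> {A,B,C,E,F}  [seen]
{A,B,C,E,F} --q--> {A,B,C,D,E,F}  [seen]
Reachable DFA states: {A}, {E,F}, {A,C,D}, {A,B,C,E}, {A,C,D,E,F}, {A,B,C,D,E,F}, {A,B,E,F}, {A,B,C,E,F}.
Accepting DFA states (contain an NFA accepting state): {E,F}, {A,C,D}, {A,B,C,E}, {A,C,D,E,F}, {A,B,C,D,E,F}, {A,B,E,F}, {A,B,C,E,F}.

7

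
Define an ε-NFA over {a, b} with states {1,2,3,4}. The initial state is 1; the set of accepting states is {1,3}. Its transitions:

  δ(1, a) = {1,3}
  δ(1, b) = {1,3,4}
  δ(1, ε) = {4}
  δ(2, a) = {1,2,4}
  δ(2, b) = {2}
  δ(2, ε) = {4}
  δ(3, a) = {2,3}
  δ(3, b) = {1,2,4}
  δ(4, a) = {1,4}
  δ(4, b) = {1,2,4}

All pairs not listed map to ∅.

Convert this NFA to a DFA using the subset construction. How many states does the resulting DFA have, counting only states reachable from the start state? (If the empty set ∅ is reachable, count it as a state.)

3

Start state of the DFA: {1,4} (ε-closure of the NFA start).
{1,4} --a--> {1,3,4}  [new]
{1,4} --b--> {1,2,3,4}  [new]
{1,3,4} --a--> {1,2,3,4}  [seen]
{1,3,4} --b--> {1,2,3,4}  [seen]
{1,2,3,4} --a--> {1,2,3,4}  [seen]
{1,2,3,4} --b--> {1,2,3,4}  [seen]
Reachable DFA states: {1,4}, {1,3,4}, {1,2,3,4}.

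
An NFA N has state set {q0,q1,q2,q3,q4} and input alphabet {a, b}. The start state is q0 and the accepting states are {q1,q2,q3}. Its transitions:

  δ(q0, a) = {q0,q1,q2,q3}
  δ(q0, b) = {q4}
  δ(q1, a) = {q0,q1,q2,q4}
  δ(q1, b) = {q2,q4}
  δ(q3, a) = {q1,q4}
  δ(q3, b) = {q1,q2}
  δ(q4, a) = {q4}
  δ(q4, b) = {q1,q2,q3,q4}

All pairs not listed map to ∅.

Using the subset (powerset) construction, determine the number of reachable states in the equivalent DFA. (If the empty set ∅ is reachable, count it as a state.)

Start state of the DFA: {q0}.
{q0} --a--> {q0,q1,q2,q3}  [new]
{q0} --b--> {q4}  [new]
{q0,q1,q2,q3} --a--> {q0,q1,q2,q3,q4}  [new]
{q0,q1,q2,q3} --b--> {q1,q2,q4}  [new]
{q4} --a--> {q4}  [seen]
{q4} --b--> {q1,q2,q3,q4}  [new]
{q0,q1,q2,q3,q4} --a--> {q0,q1,q2,q3,q4}  [seen]
{q0,q1,q2,q3,q4} --b--> {q1,q2,q3,q4}  [seen]
{q1,q2,q4} --a--> {q0,q1,q2,q4}  [new]
{q1,q2,q4} --b--> {q1,q2,q3,q4}  [seen]
{q1,q2,q3,q4} --a--> {q0,q1,q2,q4}  [seen]
{q1,q2,q3,q4} --b--> {q1,q2,q3,q4}  [seen]
{q0,q1,q2,q4} --a--> {q0,q1,q2,q3,q4}  [seen]
{q0,q1,q2,q4} --b--> {q1,q2,q3,q4}  [seen]
Reachable DFA states: {q0}, {q0,q1,q2,q3}, {q4}, {q0,q1,q2,q3,q4}, {q1,q2,q4}, {q1,q2,q3,q4}, {q0,q1,q2,q4}.

7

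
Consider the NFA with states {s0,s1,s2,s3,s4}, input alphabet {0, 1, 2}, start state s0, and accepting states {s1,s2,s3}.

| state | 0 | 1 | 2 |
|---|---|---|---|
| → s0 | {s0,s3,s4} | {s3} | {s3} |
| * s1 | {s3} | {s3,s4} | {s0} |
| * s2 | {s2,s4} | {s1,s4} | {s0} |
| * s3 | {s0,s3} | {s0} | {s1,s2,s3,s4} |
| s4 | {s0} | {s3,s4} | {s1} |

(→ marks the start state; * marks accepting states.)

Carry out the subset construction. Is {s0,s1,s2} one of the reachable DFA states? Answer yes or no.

no

Start state of the DFA: {s0}.
{s0} --0--> {s0,s3,s4}  [new]
{s0} --1--> {s3}  [new]
{s0} --2--> {s3}  [seen]
{s0,s3,s4} --0--> {s0,s3,s4}  [seen]
{s0,s3,s4} --1--> {s0,s3,s4}  [seen]
{s0,s3,s4} --2--> {s1,s2,s3,s4}  [new]
{s3} --0--> {s0,s3}  [new]
{s3} --1--> {s0}  [seen]
{s3} --2--> {s1,s2,s3,s4}  [seen]
{s1,s2,s3,s4} --0--> {s0,s2,s3,s4}  [new]
{s1,s2,s3,s4} --1--> {s0,s1,s3,s4}  [new]
{s1,s2,s3,s4} --2--> {s0,s1,s2,s3,s4}  [new]
{s0,s3} --0--> {s0,s3,s4}  [seen]
{s0,s3} --1--> {s0,s3}  [seen]
{s0,s3} --2--> {s1,s2,s3,s4}  [seen]
{s0,s2,s3,s4} --0--> {s0,s2,s3,s4}  [seen]
{s0,s2,s3,s4} --1--> {s0,s1,s3,s4}  [seen]
{s0,s2,s3,s4} --2--> {s0,s1,s2,s3,s4}  [seen]
{s0,s1,s3,s4} --0--> {s0,s3,s4}  [seen]
{s0,s1,s3,s4} --1--> {s0,s3,s4}  [seen]
{s0,s1,s3,s4} --2--> {s0,s1,s2,s3,s4}  [seen]
{s0,s1,s2,s3,s4} --0--> {s0,s2,s3,s4}  [seen]
{s0,s1,s2,s3,s4} --1--> {s0,s1,s3,s4}  [seen]
{s0,s1,s2,s3,s4} --2--> {s0,s1,s2,s3,s4}  [seen]
Reachable DFA states: {s0}, {s0,s3,s4}, {s3}, {s1,s2,s3,s4}, {s0,s3}, {s0,s2,s3,s4}, {s0,s1,s3,s4}, {s0,s1,s2,s3,s4}.
{s0,s1,s2} is not among them.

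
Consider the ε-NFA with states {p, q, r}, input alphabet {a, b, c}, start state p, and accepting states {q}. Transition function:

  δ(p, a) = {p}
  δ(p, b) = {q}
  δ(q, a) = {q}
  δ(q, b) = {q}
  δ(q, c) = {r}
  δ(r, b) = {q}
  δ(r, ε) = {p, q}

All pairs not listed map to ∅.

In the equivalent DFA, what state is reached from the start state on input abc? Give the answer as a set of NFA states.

{p, q, r}

Start: {p}.
δ(p,a) = {p}.
Union: {p}.
After a: {p}.
δ(p,b) = {q}.
Union: {q}.
After b: {q}.
δ(q,c) = {r}.
Union: {r}.
ε-closure gives {p, q, r}.
After c: {p, q, r}.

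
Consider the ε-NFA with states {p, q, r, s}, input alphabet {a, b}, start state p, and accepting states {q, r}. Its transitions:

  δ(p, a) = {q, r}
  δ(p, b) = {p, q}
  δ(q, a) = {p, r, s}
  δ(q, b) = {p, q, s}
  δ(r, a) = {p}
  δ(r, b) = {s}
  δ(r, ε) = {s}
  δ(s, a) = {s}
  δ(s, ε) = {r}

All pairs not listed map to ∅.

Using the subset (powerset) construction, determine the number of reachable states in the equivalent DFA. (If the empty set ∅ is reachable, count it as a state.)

Start state of the DFA: {p} (ε-closure of the NFA start).
{p} --a--> {q, r, s}  [new]
{p} --b--> {p, q}  [new]
{q, r, s} --a--> {p, r, s}  [new]
{q, r, s} --b--> {p, q, r, s}  [new]
{p, q} --a--> {p, q, r, s}  [seen]
{p, q} --b--> {p, q, r, s}  [seen]
{p, r, s} --a--> {p, q, r, s}  [seen]
{p, r, s} --b--> {p, q, r, s}  [seen]
{p, q, r, s} --a--> {p, q, r, s}  [seen]
{p, q, r, s} --b--> {p, q, r, s}  [seen]
Reachable DFA states: {p}, {q, r, s}, {p, q}, {p, r, s}, {p, q, r, s}.

5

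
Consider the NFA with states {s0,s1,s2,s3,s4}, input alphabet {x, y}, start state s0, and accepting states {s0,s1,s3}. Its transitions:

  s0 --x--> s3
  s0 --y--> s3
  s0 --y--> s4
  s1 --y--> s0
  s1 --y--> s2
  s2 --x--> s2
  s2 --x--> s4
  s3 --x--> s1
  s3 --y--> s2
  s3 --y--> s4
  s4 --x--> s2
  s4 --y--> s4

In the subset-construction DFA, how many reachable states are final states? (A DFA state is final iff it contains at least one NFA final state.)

Start state of the DFA: {s0}.
{s0} --x--> {s3}  [new]
{s0} --y--> {s3,s4}  [new]
{s3} --x--> {s1}  [new]
{s3} --y--> {s2,s4}  [new]
{s3,s4} --x--> {s1,s2}  [new]
{s3,s4} --y--> {s2,s4}  [seen]
{s1} --x--> ∅  [new]
{s1} --y--> {s0,s2}  [new]
{s2,s4} --x--> {s2,s4}  [seen]
{s2,s4} --y--> {s4}  [new]
{s1,s2} --x--> {s2,s4}  [seen]
{s1,s2} --y--> {s0,s2}  [seen]
∅ --x--> ∅  [seen]
∅ --y--> ∅  [seen]
{s0,s2} --x--> {s2,s3,s4}  [new]
{s0,s2} --y--> {s3,s4}  [seen]
{s4} --x--> {s2}  [new]
{s4} --y--> {s4}  [seen]
{s2,s3,s4} --x--> {s1,s2,s4}  [new]
{s2,s3,s4} --y--> {s2,s4}  [seen]
{s2} --x--> {s2,s4}  [seen]
{s2} --y--> ∅  [seen]
{s1,s2,s4} --x--> {s2,s4}  [seen]
{s1,s2,s4} --y--> {s0,s2,s4}  [new]
{s0,s2,s4} --x--> {s2,s3,s4}  [seen]
{s0,s2,s4} --y--> {s3,s4}  [seen]
Reachable DFA states: {s0}, {s3}, {s3,s4}, {s1}, {s2,s4}, {s1,s2}, ∅, {s0,s2}, {s4}, {s2,s3,s4}, {s2}, {s1,s2,s4}, {s0,s2,s4}.
Accepting DFA states (contain an NFA accepting state): {s0}, {s3}, {s3,s4}, {s1}, {s1,s2}, {s0,s2}, {s2,s3,s4}, {s1,s2,s4}, {s0,s2,s4}.

9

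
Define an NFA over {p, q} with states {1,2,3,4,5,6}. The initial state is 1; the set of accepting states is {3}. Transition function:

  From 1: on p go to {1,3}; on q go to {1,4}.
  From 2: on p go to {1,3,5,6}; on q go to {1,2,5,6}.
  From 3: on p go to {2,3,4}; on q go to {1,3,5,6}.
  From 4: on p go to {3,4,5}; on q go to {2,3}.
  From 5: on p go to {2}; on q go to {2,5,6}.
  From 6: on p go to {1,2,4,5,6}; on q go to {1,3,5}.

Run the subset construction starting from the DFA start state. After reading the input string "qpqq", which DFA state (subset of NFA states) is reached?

Start: {1}.
δ(1,q) = {1,4}.
Union: {1,4}.
After q: {1,4}.
δ(1,p) = {1,3}; δ(4,p) = {3,4,5}.
Union: {1,3,4,5}.
After p: {1,3,4,5}.
δ(1,q) = {1,4}; δ(3,q) = {1,3,5,6}; δ(4,q) = {2,3}; δ(5,q) = {2,5,6}.
Union: {1,2,3,4,5,6}.
After q: {1,2,3,4,5,6}.
δ(1,q) = {1,4}; δ(2,q) = {1,2,5,6}; δ(3,q) = {1,3,5,6}; δ(4,q) = {2,3}; δ(5,q) = {2,5,6}; δ(6,q) = {1,3,5}.
Union: {1,2,3,4,5,6}.
After q: {1,2,3,4,5,6}.

{1,2,3,4,5,6}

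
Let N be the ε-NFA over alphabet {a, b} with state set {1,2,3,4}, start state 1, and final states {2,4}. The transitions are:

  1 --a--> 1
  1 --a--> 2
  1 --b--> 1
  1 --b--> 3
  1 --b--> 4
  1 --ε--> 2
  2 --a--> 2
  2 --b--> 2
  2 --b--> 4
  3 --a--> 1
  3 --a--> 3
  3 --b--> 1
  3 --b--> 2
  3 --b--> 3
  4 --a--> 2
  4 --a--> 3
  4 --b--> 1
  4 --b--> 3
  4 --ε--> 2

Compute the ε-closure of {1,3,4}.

Begin with {1,3,4}.
1 →ε {2}; add 2.
ε-closure = {1,2,3,4}.

{1,2,3,4}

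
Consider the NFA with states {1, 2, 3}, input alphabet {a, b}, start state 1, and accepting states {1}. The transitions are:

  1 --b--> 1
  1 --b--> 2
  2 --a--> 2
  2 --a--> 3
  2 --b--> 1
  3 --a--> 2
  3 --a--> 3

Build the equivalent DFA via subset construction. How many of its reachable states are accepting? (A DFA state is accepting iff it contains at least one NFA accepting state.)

2

Start state of the DFA: {1}.
{1} --a--> ∅  [new]
{1} --b--> {1, 2}  [new]
∅ --a--> ∅  [seen]
∅ --b--> ∅  [seen]
{1, 2} --a--> {2, 3}  [new]
{1, 2} --b--> {1, 2}  [seen]
{2, 3} --a--> {2, 3}  [seen]
{2, 3} --b--> {1}  [seen]
Reachable DFA states: {1}, ∅, {1, 2}, {2, 3}.
Accepting DFA states (contain an NFA accepting state): {1}, {1, 2}.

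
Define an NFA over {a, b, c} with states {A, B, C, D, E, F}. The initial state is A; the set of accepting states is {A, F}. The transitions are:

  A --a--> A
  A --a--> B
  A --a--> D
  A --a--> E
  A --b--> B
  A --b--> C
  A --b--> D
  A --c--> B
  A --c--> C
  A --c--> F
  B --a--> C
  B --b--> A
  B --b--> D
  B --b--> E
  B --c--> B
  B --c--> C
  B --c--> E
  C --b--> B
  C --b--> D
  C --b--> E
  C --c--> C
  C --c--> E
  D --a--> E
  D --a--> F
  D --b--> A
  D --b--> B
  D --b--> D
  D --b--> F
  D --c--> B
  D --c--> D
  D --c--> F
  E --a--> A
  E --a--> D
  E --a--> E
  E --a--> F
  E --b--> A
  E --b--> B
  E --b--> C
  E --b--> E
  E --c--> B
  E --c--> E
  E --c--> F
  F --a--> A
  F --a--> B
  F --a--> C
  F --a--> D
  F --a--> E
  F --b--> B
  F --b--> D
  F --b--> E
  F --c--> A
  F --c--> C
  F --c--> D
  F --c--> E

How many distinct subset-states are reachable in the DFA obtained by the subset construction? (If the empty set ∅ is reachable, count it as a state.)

9

Start state of the DFA: {A}.
{A} --a--> {A, B, D, E}  [new]
{A} --b--> {B, C, D}  [new]
{A} --c--> {B, C, F}  [new]
{A, B, D, E} --a--> {A, B, C, D, E, F}  [new]
{A, B, D, E} --b--> {A, B, C, D, E, F}  [seen]
{A, B, D, E} --c--> {B, C, D, E, F}  [new]
{B, C, D} --a--> {C, E, F}  [new]
{B, C, D} --b--> {A, B, D, E, F}  [new]
{B, C, D} --c--> {B, C, D, E, F}  [seen]
{B, C, F} --a--> {A, B, C, D, E}  [new]
{B, C, F} --b--> {A, B, D, E}  [seen]
{B, C, F} --c--> {A, B, C, D, E}  [seen]
{A, B, C, D, E, F} --a--> {A, B, C, D, E, F}  [seen]
{A, B, C, D, E, F} --b--> {A, B, C, D, E, F}  [seen]
{A, B, C, D, E, F} --c--> {A, B, C, D, E, F}  [seen]
{B, C, D, E, F} --a--> {A, B, C, D, E, F}  [seen]
{B, C, D, E, F} --b--> {A, B, C, D, E, F}  [seen]
{B, C, D, E, F} --c--> {A, B, C, D, E, F}  [seen]
{C, E, F} --a--> {A, B, C, D, E, F}  [seen]
{C, E, F} --b--> {A, B, C, D, E}  [seen]
{C, E, F} --c--> {A, B, C, D, E, F}  [seen]
{A, B, D, E, F} --a--> {A, B, C, D, E, F}  [seen]
{A, B, D, E, F} --b--> {A, B, C, D, E, F}  [seen]
{A, B, D, E, F} --c--> {A, B, C, D, E, F}  [seen]
{A, B, C, D, E} --a--> {A, B, C, D, E, F}  [seen]
{A, B, C, D, E} --b--> {A, B, C, D, E, F}  [seen]
{A, B, C, D, E} --c--> {B, C, D, E, F}  [seen]
Reachable DFA states: {A}, {A, B, D, E}, {B, C, D}, {B, C, F}, {A, B, C, D, E, F}, {B, C, D, E, F}, {C, E, F}, {A, B, D, E, F}, {A, B, C, D, E}.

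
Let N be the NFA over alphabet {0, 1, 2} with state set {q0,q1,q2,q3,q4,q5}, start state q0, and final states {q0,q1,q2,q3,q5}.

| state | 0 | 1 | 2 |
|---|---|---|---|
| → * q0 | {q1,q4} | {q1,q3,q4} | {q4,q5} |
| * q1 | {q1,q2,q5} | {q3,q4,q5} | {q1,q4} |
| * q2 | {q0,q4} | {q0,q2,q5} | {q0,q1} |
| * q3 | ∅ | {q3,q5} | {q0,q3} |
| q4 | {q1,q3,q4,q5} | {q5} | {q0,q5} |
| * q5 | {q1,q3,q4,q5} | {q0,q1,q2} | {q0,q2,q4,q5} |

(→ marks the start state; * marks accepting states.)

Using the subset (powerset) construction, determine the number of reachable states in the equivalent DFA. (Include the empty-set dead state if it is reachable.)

15

Start state of the DFA: {q0}.
{q0} --0--> {q1,q4}  [new]
{q0} --1--> {q1,q3,q4}  [new]
{q0} --2--> {q4,q5}  [new]
{q1,q4} --0--> {q1,q2,q3,q4,q5}  [new]
{q1,q4} --1--> {q3,q4,q5}  [new]
{q1,q4} --2--> {q0,q1,q4,q5}  [new]
{q1,q3,q4} --0--> {q1,q2,q3,q4,q5}  [seen]
{q1,q3,q4} --1--> {q3,q4,q5}  [seen]
{q1,q3,q4} --2--> {q0,q1,q3,q4,q5}  [new]
{q4,q5} --0--> {q1,q3,q4,q5}  [new]
{q4,q5} --1--> {q0,q1,q2,q5}  [new]
{q4,q5} --2--> {q0,q2,q4,q5}  [new]
{q1,q2,q3,q4,q5} --0--> {q0,q1,q2,q3,q4,q5}  [new]
{q1,q2,q3,q4,q5} --1--> {q0,q1,q2,q3,q4,q5}  [seen]
{q1,q2,q3,q4,q5} --2--> {q0,q1,q2,q3,q4,q5}  [seen]
{q3,q4,q5} --0--> {q1,q3,q4,q5}  [seen]
{q3,q4,q5} --1--> {q0,q1,q2,q3,q5}  [new]
{q3,q4,q5} --2--> {q0,q2,q3,q4,q5}  [new]
{q0,q1,q4,q5} --0--> {q1,q2,q3,q4,q5}  [seen]
{q0,q1,q4,q5} --1--> {q0,q1,q2,q3,q4,q5}  [seen]
{q0,q1,q4,q5} --2--> {q0,q1,q2,q4,q5}  [new]
{q0,q1,q3,q4,q5} --0--> {q1,q2,q3,q4,q5}  [seen]
{q0,q1,q3,q4,q5} --1--> {q0,q1,q2,q3,q4,q5}  [seen]
{q0,q1,q3,q4,q5} --2--> {q0,q1,q2,q3,q4,q5}  [seen]
{q1,q3,q4,q5} --0--> {q1,q2,q3,q4,q5}  [seen]
{q1,q3,q4,q5} --1--> {q0,q1,q2,q3,q4,q5}  [seen]
{q1,q3,q4,q5} --2--> {q0,q1,q2,q3,q4,q5}  [seen]
{q0,q1,q2,q5} --0--> {q0,q1,q2,q3,q4,q5}  [seen]
{q0,q1,q2,q5} --1--> {q0,q1,q2,q3,q4,q5}  [seen]
{q0,q1,q2,q5} --2--> {q0,q1,q2,q4,q5}  [seen]
{q0,q2,q4,q5} --0--> {q0,q1,q3,q4,q5}  [seen]
{q0,q2,q4,q5} --1--> {q0,q1,q2,q3,q4,q5}  [seen]
{q0,q2,q4,q5} --2--> {q0,q1,q2,q4,q5}  [seen]
{q0,q1,q2,q3,q4,q5} --0--> {q0,q1,q2,q3,q4,q5}  [seen]
{q0,q1,q2,q3,q4,q5} --1--> {q0,q1,q2,q3,q4,q5}  [seen]
{q0,q1,q2,q3,q4,q5} --2--> {q0,q1,q2,q3,q4,q5}  [seen]
{q0,q1,q2,q3,q5} --0--> {q0,q1,q2,q3,q4,q5}  [seen]
{q0,q1,q2,q3,q5} --1--> {q0,q1,q2,q3,q4,q5}  [seen]
{q0,q1,q2,q3,q5} --2--> {q0,q1,q2,q3,q4,q5}  [seen]
{q0,q2,q3,q4,q5} --0--> {q0,q1,q3,q4,q5}  [seen]
{q0,q2,q3,q4,q5} --1--> {q0,q1,q2,q3,q4,q5}  [seen]
{q0,q2,q3,q4,q5} --2--> {q0,q1,q2,q3,q4,q5}  [seen]
{q0,q1,q2,q4,q5} --0--> {q0,q1,q2,q3,q4,q5}  [seen]
{q0,q1,q2,q4,q5} --1--> {q0,q1,q2,q3,q4,q5}  [seen]
{q0,q1,q2,q4,q5} --2--> {q0,q1,q2,q4,q5}  [seen]
Reachable DFA states: {q0}, {q1,q4}, {q1,q3,q4}, {q4,q5}, {q1,q2,q3,q4,q5}, {q3,q4,q5}, {q0,q1,q4,q5}, {q0,q1,q3,q4,q5}, {q1,q3,q4,q5}, {q0,q1,q2,q5}, {q0,q2,q4,q5}, {q0,q1,q2,q3,q4,q5}, {q0,q1,q2,q3,q5}, {q0,q2,q3,q4,q5}, {q0,q1,q2,q4,q5}.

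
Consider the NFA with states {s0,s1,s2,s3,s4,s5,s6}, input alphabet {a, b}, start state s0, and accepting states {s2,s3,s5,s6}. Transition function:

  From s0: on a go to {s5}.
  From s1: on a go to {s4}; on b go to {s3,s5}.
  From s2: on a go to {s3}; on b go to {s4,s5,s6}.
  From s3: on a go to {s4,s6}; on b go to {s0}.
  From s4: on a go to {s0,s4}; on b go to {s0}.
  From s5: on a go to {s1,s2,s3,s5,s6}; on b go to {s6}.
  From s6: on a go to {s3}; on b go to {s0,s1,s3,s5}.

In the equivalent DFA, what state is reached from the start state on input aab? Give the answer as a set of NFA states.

Start: {s0}.
δ(s0,a) = {s5}.
Union: {s5}.
After a: {s5}.
δ(s5,a) = {s1,s2,s3,s5,s6}.
Union: {s1,s2,s3,s5,s6}.
After a: {s1,s2,s3,s5,s6}.
δ(s1,b) = {s3,s5}; δ(s2,b) = {s4,s5,s6}; δ(s3,b) = {s0}; δ(s5,b) = {s6}; δ(s6,b) = {s0,s1,s3,s5}.
Union: {s0,s1,s3,s4,s5,s6}.
After b: {s0,s1,s3,s4,s5,s6}.

{s0,s1,s3,s4,s5,s6}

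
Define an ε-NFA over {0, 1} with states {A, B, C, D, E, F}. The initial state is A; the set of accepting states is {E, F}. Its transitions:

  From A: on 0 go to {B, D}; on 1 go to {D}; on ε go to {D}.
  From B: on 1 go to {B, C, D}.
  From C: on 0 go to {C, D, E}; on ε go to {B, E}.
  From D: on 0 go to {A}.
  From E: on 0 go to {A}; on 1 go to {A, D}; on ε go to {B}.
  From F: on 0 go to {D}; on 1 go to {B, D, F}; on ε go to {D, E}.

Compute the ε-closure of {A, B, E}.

Begin with {A, B, E}.
A →ε {D}; add D.
ε-closure = {A, B, D, E}.

{A, B, D, E}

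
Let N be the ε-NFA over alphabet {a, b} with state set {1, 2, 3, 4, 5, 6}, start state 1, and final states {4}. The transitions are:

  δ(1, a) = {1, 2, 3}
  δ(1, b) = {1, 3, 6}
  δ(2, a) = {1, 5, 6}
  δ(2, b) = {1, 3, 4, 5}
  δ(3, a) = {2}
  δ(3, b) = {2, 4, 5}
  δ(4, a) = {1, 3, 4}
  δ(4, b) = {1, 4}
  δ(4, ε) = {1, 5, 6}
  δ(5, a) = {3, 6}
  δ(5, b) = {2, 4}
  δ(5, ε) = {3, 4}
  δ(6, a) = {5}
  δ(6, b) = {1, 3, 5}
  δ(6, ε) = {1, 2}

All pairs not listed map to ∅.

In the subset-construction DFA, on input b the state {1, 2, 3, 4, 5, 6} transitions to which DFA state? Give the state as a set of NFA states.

δ(1,b) = {1, 3, 6}; δ(2,b) = {1, 3, 4, 5}; δ(3,b) = {2, 4, 5}; δ(4,b) = {1, 4}; δ(5,b) = {2, 4}; δ(6,b) = {1, 3, 5}.
Union: {1, 2, 3, 4, 5, 6}.

{1, 2, 3, 4, 5, 6}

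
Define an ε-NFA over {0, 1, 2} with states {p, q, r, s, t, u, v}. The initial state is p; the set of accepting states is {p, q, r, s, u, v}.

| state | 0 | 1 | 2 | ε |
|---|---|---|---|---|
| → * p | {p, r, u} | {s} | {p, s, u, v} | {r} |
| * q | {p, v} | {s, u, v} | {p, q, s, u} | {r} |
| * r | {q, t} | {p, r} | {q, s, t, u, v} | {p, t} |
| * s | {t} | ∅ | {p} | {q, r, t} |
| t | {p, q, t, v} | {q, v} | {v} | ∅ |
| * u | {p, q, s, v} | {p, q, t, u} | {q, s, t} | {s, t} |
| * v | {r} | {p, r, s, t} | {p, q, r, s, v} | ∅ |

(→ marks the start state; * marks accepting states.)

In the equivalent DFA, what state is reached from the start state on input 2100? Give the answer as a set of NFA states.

Start: {p, r, t}.
δ(p,2) = {p, s, u, v}; δ(r,2) = {q, s, t, u, v}; δ(t,2) = {v}.
Union: {p, q, s, t, u, v}.
ε-closure gives {p, q, r, s, t, u, v}.
After 2: {p, q, r, s, t, u, v}.
δ(p,1) = {s}; δ(q,1) = {s, u, v}; δ(r,1) = {p, r}; δ(s,1) = ∅; δ(t,1) = {q, v}; δ(u,1) = {p, q, t, u}; δ(v,1) = {p, r, s, t}.
Union: {p, q, r, s, t, u, v}.
After 1: {p, q, r, s, t, u, v}.
δ(p,0) = {p, r, u}; δ(q,0) = {p, v}; δ(r,0) = {q, t}; δ(s,0) = {t}; δ(t,0) = {p, q, t, v}; δ(u,0) = {p, q, s, v}; δ(v,0) = {r}.
Union: {p, q, r, s, t, u, v}.
After 0: {p, q, r, s, t, u, v}.
δ(p,0) = {p, r, u}; δ(q,0) = {p, v}; δ(r,0) = {q, t}; δ(s,0) = {t}; δ(t,0) = {p, q, t, v}; δ(u,0) = {p, q, s, v}; δ(v,0) = {r}.
Union: {p, q, r, s, t, u, v}.
After 0: {p, q, r, s, t, u, v}.

{p, q, r, s, t, u, v}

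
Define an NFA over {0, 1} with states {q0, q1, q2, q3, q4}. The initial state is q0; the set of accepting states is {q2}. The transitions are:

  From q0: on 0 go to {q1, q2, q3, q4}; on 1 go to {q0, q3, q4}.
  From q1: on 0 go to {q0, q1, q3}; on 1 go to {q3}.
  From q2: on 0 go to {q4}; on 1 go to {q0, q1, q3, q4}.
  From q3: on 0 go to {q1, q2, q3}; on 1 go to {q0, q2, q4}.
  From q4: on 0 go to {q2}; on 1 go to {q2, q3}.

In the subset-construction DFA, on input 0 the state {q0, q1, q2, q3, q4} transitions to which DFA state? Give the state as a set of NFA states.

{q0, q1, q2, q3, q4}

δ(q0,0) = {q1, q2, q3, q4}; δ(q1,0) = {q0, q1, q3}; δ(q2,0) = {q4}; δ(q3,0) = {q1, q2, q3}; δ(q4,0) = {q2}.
Union: {q0, q1, q2, q3, q4}.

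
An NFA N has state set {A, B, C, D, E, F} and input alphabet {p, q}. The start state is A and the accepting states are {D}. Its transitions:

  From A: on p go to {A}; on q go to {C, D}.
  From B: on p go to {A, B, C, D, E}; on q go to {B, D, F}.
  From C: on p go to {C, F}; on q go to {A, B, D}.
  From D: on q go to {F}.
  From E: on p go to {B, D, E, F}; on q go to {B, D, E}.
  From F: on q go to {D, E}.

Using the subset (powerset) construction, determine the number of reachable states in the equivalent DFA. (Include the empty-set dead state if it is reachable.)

Start state of the DFA: {A}.
{A} --p--> {A}  [seen]
{A} --q--> {C, D}  [new]
{C, D} --p--> {C, F}  [new]
{C, D} --q--> {A, B, D, F}  [new]
{C, F} --p--> {C, F}  [seen]
{C, F} --q--> {A, B, D, E}  [new]
{A, B, D, F} --p--> {A, B, C, D, E}  [new]
{A, B, D, F} --q--> {B, C, D, E, F}  [new]
{A, B, D, E} --p--> {A, B, C, D, E, F}  [new]
{A, B, D, E} --q--> {B, C, D, E, F}  [seen]
{A, B, C, D, E} --p--> {A, B, C, D, E, F}  [seen]
{A, B, C, D, E} --q--> {A, B, C, D, E, F}  [seen]
{B, C, D, E, F} --p--> {A, B, C, D, E, F}  [seen]
{B, C, D, E, F} --q--> {A, B, D, E, F}  [new]
{A, B, C, D, E, F} --p--> {A, B, C, D, E, F}  [seen]
{A, B, C, D, E, F} --q--> {A, B, C, D, E, F}  [seen]
{A, B, D, E, F} --p--> {A, B, C, D, E, F}  [seen]
{A, B, D, E, F} --q--> {B, C, D, E, F}  [seen]
Reachable DFA states: {A}, {C, D}, {C, F}, {A, B, D, F}, {A, B, D, E}, {A, B, C, D, E}, {B, C, D, E, F}, {A, B, C, D, E, F}, {A, B, D, E, F}.

9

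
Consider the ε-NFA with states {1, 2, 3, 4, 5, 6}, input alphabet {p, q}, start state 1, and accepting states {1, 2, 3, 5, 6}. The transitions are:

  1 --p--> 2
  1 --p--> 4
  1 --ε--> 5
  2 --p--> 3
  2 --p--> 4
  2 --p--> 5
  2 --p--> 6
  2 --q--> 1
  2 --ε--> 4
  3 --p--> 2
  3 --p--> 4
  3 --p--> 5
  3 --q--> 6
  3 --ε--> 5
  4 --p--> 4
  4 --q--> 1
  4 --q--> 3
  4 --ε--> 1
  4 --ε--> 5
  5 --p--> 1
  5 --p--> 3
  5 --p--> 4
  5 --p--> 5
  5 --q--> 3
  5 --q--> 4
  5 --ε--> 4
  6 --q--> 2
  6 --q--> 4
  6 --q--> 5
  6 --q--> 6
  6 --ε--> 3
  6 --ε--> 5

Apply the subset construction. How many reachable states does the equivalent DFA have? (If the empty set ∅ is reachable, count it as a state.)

Start state of the DFA: {1, 4, 5} (ε-closure of the NFA start).
{1, 4, 5} --p--> {1, 2, 3, 4, 5}  [new]
{1, 4, 5} --q--> {1, 3, 4, 5}  [new]
{1, 2, 3, 4, 5} --p--> {1, 2, 3, 4, 5, 6}  [new]
{1, 2, 3, 4, 5} --q--> {1, 3, 4, 5, 6}  [new]
{1, 3, 4, 5} --p--> {1, 2, 3, 4, 5}  [seen]
{1, 3, 4, 5} --q--> {1, 3, 4, 5, 6}  [seen]
{1, 2, 3, 4, 5, 6} --p--> {1, 2, 3, 4, 5, 6}  [seen]
{1, 2, 3, 4, 5, 6} --q--> {1, 2, 3, 4, 5, 6}  [seen]
{1, 3, 4, 5, 6} --p--> {1, 2, 3, 4, 5}  [seen]
{1, 3, 4, 5, 6} --q--> {1, 2, 3, 4, 5, 6}  [seen]
Reachable DFA states: {1, 4, 5}, {1, 2, 3, 4, 5}, {1, 3, 4, 5}, {1, 2, 3, 4, 5, 6}, {1, 3, 4, 5, 6}.

5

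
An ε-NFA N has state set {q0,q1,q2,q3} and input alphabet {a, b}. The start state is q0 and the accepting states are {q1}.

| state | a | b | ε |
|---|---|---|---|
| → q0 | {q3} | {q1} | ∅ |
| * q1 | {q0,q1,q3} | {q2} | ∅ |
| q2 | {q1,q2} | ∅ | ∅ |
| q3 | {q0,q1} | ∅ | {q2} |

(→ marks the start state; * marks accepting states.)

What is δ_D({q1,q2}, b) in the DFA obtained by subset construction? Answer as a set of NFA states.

δ(q1,b) = {q2}; δ(q2,b) = ∅.
Union: {q2}.

{q2}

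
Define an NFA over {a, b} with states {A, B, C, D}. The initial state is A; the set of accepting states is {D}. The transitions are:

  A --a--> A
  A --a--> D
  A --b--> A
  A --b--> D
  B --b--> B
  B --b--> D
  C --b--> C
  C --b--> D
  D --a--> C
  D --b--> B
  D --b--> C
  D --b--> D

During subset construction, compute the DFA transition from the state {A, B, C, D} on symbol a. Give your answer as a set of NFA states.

δ(A,a) = {A, D}; δ(B,a) = ∅; δ(C,a) = ∅; δ(D,a) = {C}.
Union: {A, C, D}.

{A, C, D}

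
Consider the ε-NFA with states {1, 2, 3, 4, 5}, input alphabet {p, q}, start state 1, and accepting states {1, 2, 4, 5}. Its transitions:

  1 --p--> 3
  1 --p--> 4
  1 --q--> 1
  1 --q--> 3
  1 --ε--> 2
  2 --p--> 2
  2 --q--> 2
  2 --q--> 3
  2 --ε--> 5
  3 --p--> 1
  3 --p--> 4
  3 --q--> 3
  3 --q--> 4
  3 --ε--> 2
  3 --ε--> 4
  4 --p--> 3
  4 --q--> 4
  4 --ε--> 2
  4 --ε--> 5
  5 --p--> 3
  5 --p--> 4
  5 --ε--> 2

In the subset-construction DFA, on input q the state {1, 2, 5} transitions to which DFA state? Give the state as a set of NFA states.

δ(1,q) = {1, 3}; δ(2,q) = {2, 3}; δ(5,q) = ∅.
Union: {1, 2, 3}.
ε-closure gives {1, 2, 3, 4, 5}.

{1, 2, 3, 4, 5}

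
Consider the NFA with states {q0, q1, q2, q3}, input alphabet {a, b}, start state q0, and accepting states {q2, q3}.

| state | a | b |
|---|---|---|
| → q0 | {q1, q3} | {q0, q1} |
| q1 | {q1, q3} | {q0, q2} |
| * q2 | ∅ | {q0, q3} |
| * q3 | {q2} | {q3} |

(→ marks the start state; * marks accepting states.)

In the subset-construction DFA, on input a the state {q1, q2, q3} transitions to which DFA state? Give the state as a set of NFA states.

{q1, q2, q3}

δ(q1,a) = {q1, q3}; δ(q2,a) = ∅; δ(q3,a) = {q2}.
Union: {q1, q2, q3}.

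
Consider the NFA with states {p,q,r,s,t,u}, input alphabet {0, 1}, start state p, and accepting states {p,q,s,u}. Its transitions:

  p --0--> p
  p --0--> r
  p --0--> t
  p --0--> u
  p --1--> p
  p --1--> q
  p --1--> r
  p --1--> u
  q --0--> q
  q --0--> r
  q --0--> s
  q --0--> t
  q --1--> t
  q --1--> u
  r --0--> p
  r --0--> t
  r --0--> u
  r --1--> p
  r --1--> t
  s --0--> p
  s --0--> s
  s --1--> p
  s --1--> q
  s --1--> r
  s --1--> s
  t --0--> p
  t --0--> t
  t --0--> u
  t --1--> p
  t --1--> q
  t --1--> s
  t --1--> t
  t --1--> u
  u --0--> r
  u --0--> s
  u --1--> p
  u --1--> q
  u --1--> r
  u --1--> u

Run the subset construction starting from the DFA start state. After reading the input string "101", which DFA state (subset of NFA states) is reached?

Start: {p}.
δ(p,1) = {p,q,r,u}.
Union: {p,q,r,u}.
After 1: {p,q,r,u}.
δ(p,0) = {p,r,t,u}; δ(q,0) = {q,r,s,t}; δ(r,0) = {p,t,u}; δ(u,0) = {r,s}.
Union: {p,q,r,s,t,u}.
After 0: {p,q,r,s,t,u}.
δ(p,1) = {p,q,r,u}; δ(q,1) = {t,u}; δ(r,1) = {p,t}; δ(s,1) = {p,q,r,s}; δ(t,1) = {p,q,s,t,u}; δ(u,1) = {p,q,r,u}.
Union: {p,q,r,s,t,u}.
After 1: {p,q,r,s,t,u}.

{p,q,r,s,t,u}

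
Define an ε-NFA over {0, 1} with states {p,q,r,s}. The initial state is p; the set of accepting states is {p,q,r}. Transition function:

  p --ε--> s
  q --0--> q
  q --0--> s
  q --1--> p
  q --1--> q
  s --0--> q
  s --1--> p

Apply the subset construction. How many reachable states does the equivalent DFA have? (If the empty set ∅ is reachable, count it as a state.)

4

Start state of the DFA: {p,s} (ε-closure of the NFA start).
{p,s} --0--> {q}  [new]
{p,s} --1--> {p,s}  [seen]
{q} --0--> {q,s}  [new]
{q} --1--> {p,q,s}  [new]
{q,s} --0--> {q,s}  [seen]
{q,s} --1--> {p,q,s}  [seen]
{p,q,s} --0--> {q,s}  [seen]
{p,q,s} --1--> {p,q,s}  [seen]
Reachable DFA states: {p,s}, {q}, {q,s}, {p,q,s}.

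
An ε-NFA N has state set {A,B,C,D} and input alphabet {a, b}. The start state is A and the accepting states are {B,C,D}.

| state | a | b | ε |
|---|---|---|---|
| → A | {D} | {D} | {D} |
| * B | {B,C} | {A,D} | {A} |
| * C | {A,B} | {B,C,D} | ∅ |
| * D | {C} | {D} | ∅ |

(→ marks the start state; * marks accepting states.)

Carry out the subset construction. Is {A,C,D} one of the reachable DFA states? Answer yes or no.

no

Start state of the DFA: {A,D} (ε-closure of the NFA start).
{A,D} --a--> {C,D}  [new]
{A,D} --b--> {D}  [new]
{C,D} --a--> {A,B,C,D}  [new]
{C,D} --b--> {A,B,C,D}  [seen]
{D} --a--> {C}  [new]
{D} --b--> {D}  [seen]
{A,B,C,D} --a--> {A,B,C,D}  [seen]
{A,B,C,D} --b--> {A,B,C,D}  [seen]
{C} --a--> {A,B,D}  [new]
{C} --b--> {A,B,C,D}  [seen]
{A,B,D} --a--> {A,B,C,D}  [seen]
{A,B,D} --b--> {A,D}  [seen]
Reachable DFA states: {A,D}, {C,D}, {D}, {A,B,C,D}, {C}, {A,B,D}.
{A,C,D} is not among them.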